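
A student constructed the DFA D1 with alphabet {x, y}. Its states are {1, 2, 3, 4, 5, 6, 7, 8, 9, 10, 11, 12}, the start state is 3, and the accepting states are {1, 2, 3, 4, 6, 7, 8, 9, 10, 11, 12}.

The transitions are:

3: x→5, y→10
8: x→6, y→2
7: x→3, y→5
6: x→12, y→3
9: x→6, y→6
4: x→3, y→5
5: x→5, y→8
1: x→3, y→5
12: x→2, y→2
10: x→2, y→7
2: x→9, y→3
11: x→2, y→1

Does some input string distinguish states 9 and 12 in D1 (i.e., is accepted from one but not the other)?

No

First remove the unreachable states {1,4,11}; 9 states remain.
Start with accepting vs non-accepting: {2,3,6,7,8,9,10,12} | {5}.
Split {2,3,6,7,8,9,10,12} by δ(·,x) → {2,6,7,8,9,10,12} and {3}.
Split {2,6,7,8,9,10,12} by δ(·,x) → {2,6,8,9,10,12} and {7}.
On input y, block {2,6,8,9,10,12} splits into {8,9,12} and {2,6} and {10}.
Stable partition: {8,9,12} | {5} | {3} | {7} | {2,6} | {10} — 6 equivalence classes.
9 and 12 lie in the same block of the stable partition, so they are equivalent — no string distinguishes them.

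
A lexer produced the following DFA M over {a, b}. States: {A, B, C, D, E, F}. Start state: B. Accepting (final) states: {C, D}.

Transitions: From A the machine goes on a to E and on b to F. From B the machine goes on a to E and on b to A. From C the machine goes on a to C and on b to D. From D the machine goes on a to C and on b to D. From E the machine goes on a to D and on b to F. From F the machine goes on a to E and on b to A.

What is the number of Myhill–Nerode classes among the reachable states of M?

3

P0 = {C,D} | {A,B,E,F}.
Split {A,B,E,F} by δ(·,a) → {A,B,F} and {E}.
Stable partition: {C,D} | {A,B,F} | {E} — 3 equivalence classes.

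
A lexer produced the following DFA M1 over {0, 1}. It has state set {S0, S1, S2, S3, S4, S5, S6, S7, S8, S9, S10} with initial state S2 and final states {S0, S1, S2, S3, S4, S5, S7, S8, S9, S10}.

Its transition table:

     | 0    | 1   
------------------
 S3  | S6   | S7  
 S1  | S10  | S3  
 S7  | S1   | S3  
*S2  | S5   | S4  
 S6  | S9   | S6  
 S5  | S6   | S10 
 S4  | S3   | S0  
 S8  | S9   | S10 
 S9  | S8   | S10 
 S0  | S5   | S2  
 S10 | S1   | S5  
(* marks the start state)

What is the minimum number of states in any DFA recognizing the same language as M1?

5

Every state is reachable, so we keep all 11.
Initial partition by acceptance: {S0,S1,S2,S3,S4,S5,S7,S8,S9,S10} | {S6}.
On input 0, block {S0,S1,S2,S3,S4,S5,S7,S8,S9,S10} splits into {S0,S1,S2,S4,S7,S8,S9,S10} and {S3,S5}.
On input 0, block {S0,S1,S2,S4,S7,S8,S9,S10} splits into {S1,S7,S8,S9,S10} and {S0,S2,S4}.
Split {S1,S7,S8,S9,S10} by δ(·,1) → {S1,S7,S10} and {S8,S9}.
No further refinement is possible. Final partition (5 blocks): {S1,S7,S10} | {S6} | {S3,S5} | {S0,S2,S4} | {S8,S9}.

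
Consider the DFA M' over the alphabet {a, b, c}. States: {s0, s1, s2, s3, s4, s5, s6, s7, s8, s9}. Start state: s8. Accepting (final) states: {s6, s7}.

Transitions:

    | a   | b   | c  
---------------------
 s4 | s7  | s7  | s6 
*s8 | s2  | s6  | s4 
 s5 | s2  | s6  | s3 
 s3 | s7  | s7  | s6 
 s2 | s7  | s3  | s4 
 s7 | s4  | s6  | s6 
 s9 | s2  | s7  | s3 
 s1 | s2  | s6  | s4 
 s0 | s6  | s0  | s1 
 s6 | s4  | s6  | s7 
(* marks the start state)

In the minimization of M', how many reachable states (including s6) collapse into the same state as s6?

First remove the unreachable states {s0,s1,s5,s9}; 6 states remain.
P0 = {s6,s7} | {s2,s3,s4,s8}.
On input a, block {s2,s3,s4,s8} splits into {s2,s3,s4} and {s8}.
Refine {s2,s3,s4} on symbol b: members go to different blocks, giving {s3,s4} and {s2}.
No further refinement is possible. Final partition (4 blocks): {s6,s7} | {s3,s4} | {s8} | {s2}.
State s6 belongs to the block {s6,s7}, which has 2 states.

2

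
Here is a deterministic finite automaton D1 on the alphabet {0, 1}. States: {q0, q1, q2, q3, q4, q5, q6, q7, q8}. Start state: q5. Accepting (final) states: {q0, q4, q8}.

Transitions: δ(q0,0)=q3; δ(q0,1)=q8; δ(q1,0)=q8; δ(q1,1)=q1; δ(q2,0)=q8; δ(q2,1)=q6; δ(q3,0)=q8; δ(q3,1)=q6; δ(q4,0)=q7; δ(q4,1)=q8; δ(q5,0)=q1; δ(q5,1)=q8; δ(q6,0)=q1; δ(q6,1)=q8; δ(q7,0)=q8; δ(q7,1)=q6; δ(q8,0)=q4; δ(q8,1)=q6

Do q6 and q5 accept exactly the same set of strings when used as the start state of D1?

Yes

Reachable states from the start: {q1,q4,q5,q6,q7,q8}. Unreachable: {q0,q2,q3} — drop them.
Start with accepting vs non-accepting: {q4,q8} | {q1,q5,q6,q7}.
On input 0, block {q4,q8} splits into {q4} and {q8}.
On input 0, block {q1,q5,q6,q7} splits into {q1,q7} and {q5,q6}.
On input 1, block {q1,q7} splits into {q1} and {q7}.
Stable partition: {q4} | {q1} | {q8} | {q5,q6} | {q7} — 5 equivalence classes.
q6 and q5 lie in the same block of the stable partition, so they are equivalent — no string distinguishes them.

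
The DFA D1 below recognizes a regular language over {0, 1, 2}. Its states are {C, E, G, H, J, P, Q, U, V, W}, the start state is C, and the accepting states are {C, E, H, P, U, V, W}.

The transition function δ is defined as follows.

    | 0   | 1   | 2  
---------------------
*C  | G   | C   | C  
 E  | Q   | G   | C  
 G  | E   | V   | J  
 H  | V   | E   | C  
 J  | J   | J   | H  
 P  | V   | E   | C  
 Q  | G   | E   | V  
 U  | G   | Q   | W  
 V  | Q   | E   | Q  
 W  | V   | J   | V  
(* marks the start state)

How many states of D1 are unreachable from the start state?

3

No path from C leads to P, U, W; the other 7 states are all reachable.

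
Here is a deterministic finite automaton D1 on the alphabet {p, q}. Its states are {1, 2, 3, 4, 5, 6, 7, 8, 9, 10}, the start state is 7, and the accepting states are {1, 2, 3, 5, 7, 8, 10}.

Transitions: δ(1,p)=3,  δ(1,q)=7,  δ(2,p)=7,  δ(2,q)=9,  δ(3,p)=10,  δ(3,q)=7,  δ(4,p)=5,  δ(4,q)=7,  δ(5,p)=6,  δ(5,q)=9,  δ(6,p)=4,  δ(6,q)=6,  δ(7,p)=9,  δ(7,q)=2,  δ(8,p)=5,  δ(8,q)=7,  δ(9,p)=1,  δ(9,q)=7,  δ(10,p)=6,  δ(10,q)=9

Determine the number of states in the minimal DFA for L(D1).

8

Reachable states from the start: {1,2,3,4,5,6,7,9,10}. Unreachable: {8} — drop them.
P0 = {1,2,3,5,7,10} | {4,6,9}.
Split {1,2,3,5,7,10} by δ(·,p) → {1,2,3} and {5,7,10}.
Refine {1,2,3} on symbol p: members go to different blocks, giving {2,3} and {1}.
Refine {2,3} on symbol q: members go to different blocks, giving {2} and {3}.
Split {4,6,9} by δ(·,p) → {4} and {6} and {9}.
Refine {5,7,10} on symbol p: members go to different blocks, giving {5,10} and {7}.
Stable partition: {2} | {4} | {5,10} | {1} | {3} | {6} | {9} | {7} — 8 equivalence classes.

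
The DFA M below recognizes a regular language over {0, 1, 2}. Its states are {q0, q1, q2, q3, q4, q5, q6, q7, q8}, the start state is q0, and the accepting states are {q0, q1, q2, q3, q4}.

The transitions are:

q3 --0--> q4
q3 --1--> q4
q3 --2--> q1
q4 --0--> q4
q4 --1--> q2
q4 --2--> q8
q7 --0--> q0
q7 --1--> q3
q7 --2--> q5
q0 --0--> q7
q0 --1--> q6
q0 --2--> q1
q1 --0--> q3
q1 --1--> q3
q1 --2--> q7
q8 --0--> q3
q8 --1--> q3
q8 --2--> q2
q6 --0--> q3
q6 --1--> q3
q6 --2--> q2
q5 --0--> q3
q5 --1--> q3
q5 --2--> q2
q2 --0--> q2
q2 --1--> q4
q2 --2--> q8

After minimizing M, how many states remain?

6

P0 = {q0,q1,q2,q3,q4} | {q5,q6,q7,q8}.
On input 0, block {q0,q1,q2,q3,q4} splits into {q1,q2,q3,q4} and {q0}.
Split {q1,q2,q3,q4} by δ(·,2) → {q1,q2,q4} and {q3}.
Split {q1,q2,q4} by δ(·,0) → {q2,q4} and {q1}.
On input 0, block {q5,q6,q7,q8} splits into {q5,q6,q8} and {q7}.
No further refinement is possible. Final partition (6 blocks): {q2,q4} | {q5,q6,q8} | {q0} | {q3} | {q1} | {q7}.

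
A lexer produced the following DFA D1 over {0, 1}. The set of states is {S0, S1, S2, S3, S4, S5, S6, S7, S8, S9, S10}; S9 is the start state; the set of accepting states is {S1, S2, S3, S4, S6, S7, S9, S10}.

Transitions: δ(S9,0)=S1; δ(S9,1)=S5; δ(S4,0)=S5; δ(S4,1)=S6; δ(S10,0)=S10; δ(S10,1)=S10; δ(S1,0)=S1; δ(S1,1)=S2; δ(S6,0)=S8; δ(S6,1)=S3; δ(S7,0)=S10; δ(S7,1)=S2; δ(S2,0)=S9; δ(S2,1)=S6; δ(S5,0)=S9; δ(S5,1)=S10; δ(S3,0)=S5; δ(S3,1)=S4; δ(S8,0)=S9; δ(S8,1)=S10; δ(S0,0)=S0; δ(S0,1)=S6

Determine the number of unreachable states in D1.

2

BFS from S9 reaches {S1, S2, S3, S4, S5, S6, S8, S9, S10}; the 2 state(s) S0, S7 are never visited.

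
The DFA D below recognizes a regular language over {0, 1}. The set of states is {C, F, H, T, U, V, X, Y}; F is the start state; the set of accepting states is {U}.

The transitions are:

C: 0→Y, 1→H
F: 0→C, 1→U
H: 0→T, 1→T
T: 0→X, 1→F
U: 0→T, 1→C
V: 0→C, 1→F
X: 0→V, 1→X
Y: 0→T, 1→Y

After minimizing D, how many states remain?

8

All states are reachable from the start state.
P0 = {U} | {C,F,H,T,V,X,Y}.
Split {C,F,H,T,V,X,Y} by δ(·,1) → {C,H,T,V,X,Y} and {F}.
Split {C,H,T,V,X,Y} by δ(·,1) → {C,H,X,Y} and {T,V}.
Refine {C,H,X,Y} on symbol 0: members go to different blocks, giving {H,X,Y} and {C}.
Refine {H,X,Y} on symbol 1: members go to different blocks, giving {X,Y} and {H}.
Refine {T,V} on symbol 0: members go to different blocks, giving {V} and {T}.
On input 0, block {X,Y} splits into {X} and {Y}.
Stable partition: {U} | {X} | {F} | {V} | {C} | {H} | {T} | {Y} — 8 equivalence classes.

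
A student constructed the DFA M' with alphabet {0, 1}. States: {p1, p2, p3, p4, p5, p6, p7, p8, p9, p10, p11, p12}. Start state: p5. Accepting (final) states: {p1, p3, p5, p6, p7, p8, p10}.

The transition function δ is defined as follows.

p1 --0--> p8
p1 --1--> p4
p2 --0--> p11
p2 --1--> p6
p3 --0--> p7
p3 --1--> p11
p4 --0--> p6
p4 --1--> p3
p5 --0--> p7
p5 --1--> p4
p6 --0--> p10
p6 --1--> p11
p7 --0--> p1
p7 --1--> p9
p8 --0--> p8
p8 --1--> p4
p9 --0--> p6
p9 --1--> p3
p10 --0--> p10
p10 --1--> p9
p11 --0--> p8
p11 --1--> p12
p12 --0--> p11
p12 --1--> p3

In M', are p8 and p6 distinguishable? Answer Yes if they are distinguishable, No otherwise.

Yes

Reachable states from the start: {p1,p3,p4,p5,p6,p7,p8,p9,p10,p11,p12}. Unreachable: {p2} — drop them.
Initial partition by acceptance: {p1,p3,p5,p6,p7,p8,p10} | {p4,p9,p11,p12}.
Refine {p4,p9,p11,p12} on symbol 0: members go to different blocks, giving {p4,p9,p11} and {p12}.
On input 1, block {p4,p9,p11} splits into {p4,p9} and {p11}.
On input 1, block {p1,p3,p5,p6,p7,p8,p10} splits into {p1,p5,p7,p8,p10} and {p3,p6}.
The partition is now stable with 5 blocks: {p1,p5,p7,p8,p10} | {p4,p9} | {p12} | {p11} | {p3,p6}.
p8 and p6 end up in different blocks, so they are distinguishable. For instance, the string '11' is accepted from only p8.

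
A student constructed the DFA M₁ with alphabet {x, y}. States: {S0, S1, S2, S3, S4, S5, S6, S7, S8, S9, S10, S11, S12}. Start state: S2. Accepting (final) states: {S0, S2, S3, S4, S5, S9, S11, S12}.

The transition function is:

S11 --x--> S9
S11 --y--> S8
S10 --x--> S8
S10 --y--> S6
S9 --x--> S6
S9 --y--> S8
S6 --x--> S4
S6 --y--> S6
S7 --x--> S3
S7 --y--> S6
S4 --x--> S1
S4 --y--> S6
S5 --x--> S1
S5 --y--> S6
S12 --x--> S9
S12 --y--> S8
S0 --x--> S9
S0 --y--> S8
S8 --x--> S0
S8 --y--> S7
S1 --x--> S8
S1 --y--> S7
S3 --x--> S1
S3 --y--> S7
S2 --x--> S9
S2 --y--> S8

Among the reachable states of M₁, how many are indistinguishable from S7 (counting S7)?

2

First remove the unreachable states {S5,S10,S11,S12}; 9 states remain.
P0 = {S0,S2,S3,S4,S9} | {S1,S6,S7,S8}.
On input x, block {S0,S2,S3,S4,S9} splits into {S3,S4,S9} and {S0,S2}.
Split {S1,S6,S7,S8} by δ(·,x) → {S6,S7} and {S1} and {S8}.
Split {S3,S4,S9} by δ(·,x) → {S3,S4} and {S9}.
Stable partition: {S3,S4} | {S6,S7} | {S0,S2} | {S1} | {S8} | {S9} — 6 equivalence classes.
The equivalence class containing S7 is {S6,S7}, of size 2.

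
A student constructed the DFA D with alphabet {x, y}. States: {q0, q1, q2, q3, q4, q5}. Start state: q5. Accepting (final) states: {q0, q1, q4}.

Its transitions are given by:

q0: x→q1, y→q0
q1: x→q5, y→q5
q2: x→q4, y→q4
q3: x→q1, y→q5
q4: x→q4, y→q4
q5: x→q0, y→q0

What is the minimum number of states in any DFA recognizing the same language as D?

Reachable states from the start: {q0,q1,q5}. Unreachable: {q2,q3,q4} — drop them.
Start with accepting vs non-accepting: {q0,q1} | {q5}.
Refine {q0,q1} on symbol x: members go to different blocks, giving {q0} and {q1}.
Stable partition: {q0} | {q5} | {q1} — 3 equivalence classes.

3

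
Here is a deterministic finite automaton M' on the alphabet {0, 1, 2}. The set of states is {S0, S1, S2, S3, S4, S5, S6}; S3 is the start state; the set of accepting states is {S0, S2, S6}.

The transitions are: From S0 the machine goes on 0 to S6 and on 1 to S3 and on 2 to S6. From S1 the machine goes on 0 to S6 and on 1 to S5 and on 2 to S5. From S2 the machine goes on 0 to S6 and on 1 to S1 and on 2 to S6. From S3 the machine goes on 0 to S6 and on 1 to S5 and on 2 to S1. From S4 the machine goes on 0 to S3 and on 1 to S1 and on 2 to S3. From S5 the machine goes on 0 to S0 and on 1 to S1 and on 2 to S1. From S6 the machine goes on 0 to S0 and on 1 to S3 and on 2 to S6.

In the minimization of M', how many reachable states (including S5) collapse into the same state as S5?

First remove the unreachable states {S2,S4}; 5 states remain.
Start with accepting vs non-accepting: {S0,S6} | {S1,S3,S5}.
Stable partition: {S0,S6} | {S1,S3,S5} — 2 equivalence classes.
The equivalence class containing S5 is {S1,S3,S5}, of size 3.

3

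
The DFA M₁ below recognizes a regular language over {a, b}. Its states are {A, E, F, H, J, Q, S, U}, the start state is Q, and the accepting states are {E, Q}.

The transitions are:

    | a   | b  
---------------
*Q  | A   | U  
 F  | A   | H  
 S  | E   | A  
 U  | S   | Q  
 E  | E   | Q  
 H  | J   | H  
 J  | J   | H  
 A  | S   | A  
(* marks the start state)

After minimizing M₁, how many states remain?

5

Reachable states from the start: {A,E,Q,S,U}. Unreachable: {F,H,J} — drop them.
Initial partition by acceptance: {E,Q} | {A,S,U}.
Split {E,Q} by δ(·,a) → {E} and {Q}.
Split {A,S,U} by δ(·,a) → {A,U} and {S}.
Refine {A,U} on symbol b: members go to different blocks, giving {U} and {A}.
Stable partition: {E} | {U} | {Q} | {S} | {A} — 5 equivalence classes.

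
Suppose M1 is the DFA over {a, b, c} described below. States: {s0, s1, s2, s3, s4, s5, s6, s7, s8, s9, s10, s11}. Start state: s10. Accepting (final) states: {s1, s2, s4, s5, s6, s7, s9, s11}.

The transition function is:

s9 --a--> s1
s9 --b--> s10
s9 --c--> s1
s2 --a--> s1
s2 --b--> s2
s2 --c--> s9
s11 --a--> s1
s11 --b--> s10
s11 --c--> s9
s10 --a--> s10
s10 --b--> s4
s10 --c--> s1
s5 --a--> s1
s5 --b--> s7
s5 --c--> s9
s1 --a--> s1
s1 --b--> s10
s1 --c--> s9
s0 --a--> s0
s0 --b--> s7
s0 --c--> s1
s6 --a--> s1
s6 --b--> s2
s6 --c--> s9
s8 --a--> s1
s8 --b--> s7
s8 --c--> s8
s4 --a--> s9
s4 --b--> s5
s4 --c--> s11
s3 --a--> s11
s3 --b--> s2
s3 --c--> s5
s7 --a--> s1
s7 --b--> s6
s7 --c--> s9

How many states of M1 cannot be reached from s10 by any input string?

BFS from s10 reaches {s1, s2, s4, s5, s6, s7, s9, s10, s11}; the 3 state(s) s0, s3, s8 are never visited.

3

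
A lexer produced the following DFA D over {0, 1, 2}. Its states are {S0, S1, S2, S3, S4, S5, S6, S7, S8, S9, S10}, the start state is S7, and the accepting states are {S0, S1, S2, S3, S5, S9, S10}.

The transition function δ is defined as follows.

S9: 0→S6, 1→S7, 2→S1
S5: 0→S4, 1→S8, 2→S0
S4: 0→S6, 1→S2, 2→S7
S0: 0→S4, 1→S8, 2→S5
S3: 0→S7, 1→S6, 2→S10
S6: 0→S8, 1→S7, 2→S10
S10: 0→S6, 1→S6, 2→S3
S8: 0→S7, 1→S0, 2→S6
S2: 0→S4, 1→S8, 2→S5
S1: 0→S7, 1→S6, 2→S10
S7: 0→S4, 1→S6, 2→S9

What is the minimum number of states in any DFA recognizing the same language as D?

Every state is reachable, so we keep all 11.
P0 = {S0,S1,S2,S3,S5,S9,S10} | {S4,S6,S7,S8}.
Split {S4,S6,S7,S8} by δ(·,1) → {S4,S8} and {S6,S7}.
Refine {S0,S1,S2,S3,S5,S9,S10} on symbol 0: members go to different blocks, giving {S1,S3,S9,S10} and {S0,S2,S5}.
No further refinement is possible. Final partition (4 blocks): {S1,S3,S9,S10} | {S4,S8} | {S6,S7} | {S0,S2,S5}.

4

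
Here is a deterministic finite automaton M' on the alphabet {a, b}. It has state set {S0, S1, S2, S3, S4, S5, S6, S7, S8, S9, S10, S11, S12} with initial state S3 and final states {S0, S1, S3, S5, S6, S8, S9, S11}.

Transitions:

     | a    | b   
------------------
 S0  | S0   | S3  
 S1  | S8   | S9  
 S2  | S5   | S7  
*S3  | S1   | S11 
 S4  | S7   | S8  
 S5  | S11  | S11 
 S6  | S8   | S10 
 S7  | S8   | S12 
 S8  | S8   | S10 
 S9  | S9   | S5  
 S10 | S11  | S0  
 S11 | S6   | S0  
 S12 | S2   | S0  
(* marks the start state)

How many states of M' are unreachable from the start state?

Starting at S3 and following transitions, the reachable set is {S0, S1, S3, S5, S6, S8, S9, S10, S11}. That leaves S2, S4, S7, S12 unreachable — 4 in total.

4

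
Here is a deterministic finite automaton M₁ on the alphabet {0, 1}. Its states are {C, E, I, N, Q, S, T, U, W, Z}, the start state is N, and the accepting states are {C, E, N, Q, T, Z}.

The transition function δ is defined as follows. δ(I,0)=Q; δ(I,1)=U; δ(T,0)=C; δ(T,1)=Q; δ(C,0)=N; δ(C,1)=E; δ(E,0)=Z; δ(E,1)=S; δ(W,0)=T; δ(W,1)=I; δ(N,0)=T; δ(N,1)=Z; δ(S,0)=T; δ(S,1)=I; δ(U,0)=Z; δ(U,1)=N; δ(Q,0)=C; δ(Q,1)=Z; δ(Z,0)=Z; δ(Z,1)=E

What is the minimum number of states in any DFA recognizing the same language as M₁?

First remove the unreachable states {W}; 9 states remain.
Start with accepting vs non-accepting: {C,E,N,Q,T,Z} | {I,S,U}.
On input 1, block {C,E,N,Q,T,Z} splits into {C,N,Q,T,Z} and {E}.
On input 1, block {C,N,Q,T,Z} splits into {N,Q,T} and {C,Z}.
Refine {N,Q,T} on symbol 0: members go to different blocks, giving {Q,T} and {N}.
On input 1, block {Q,T} splits into {Q} and {T}.
Split {I,S,U} by δ(·,0) → {U} and {I} and {S}.
Split {C,Z} by δ(·,0) → {C} and {Z}.
No further refinement is possible. Final partition (9 blocks): {Q} | {U} | {E} | {C} | {N} | {T} | {I} | {S} | {Z}.

9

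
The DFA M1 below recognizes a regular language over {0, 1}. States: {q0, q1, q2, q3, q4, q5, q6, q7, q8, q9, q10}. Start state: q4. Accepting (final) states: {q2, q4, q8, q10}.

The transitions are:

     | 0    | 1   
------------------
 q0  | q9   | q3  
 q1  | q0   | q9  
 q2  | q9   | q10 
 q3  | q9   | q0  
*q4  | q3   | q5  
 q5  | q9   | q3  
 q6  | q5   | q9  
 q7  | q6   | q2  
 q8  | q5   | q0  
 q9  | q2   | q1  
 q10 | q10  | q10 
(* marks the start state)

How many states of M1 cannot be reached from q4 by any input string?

3

BFS from q4 reaches {q0, q1, q2, q3, q4, q5, q9, q10}; the 3 state(s) q6, q7, q8 are never visited.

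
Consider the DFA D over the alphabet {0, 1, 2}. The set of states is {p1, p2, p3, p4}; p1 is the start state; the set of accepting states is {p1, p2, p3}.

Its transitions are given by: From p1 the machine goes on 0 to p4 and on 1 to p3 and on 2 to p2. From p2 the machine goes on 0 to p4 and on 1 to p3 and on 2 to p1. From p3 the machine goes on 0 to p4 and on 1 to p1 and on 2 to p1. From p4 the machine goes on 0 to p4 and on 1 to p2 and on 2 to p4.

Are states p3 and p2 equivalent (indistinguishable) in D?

All states are reachable from the start state.
P0 = {p1,p2,p3} | {p4}.
Stable partition: {p1,p2,p3} | {p4} — 2 equivalence classes.
p3 and p2 lie in the same block of the stable partition, so they are equivalent — no string distinguishes them.

Yes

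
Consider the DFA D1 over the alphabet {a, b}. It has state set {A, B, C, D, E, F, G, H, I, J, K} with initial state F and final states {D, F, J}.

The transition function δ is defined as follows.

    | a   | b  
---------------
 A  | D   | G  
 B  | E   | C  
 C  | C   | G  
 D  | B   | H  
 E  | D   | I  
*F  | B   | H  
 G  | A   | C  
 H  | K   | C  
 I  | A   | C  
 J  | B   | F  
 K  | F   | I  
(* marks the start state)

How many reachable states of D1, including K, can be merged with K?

Reachable states from the start: {A,B,C,D,E,F,G,H,I,K}. Unreachable: {J} — drop them.
Start with accepting vs non-accepting: {D,F} | {A,B,C,E,G,H,I,K}.
On input a, block {A,B,C,E,G,H,I,K} splits into {B,C,G,H,I} and {A,E,K}.
On input a, block {B,C,G,H,I} splits into {B,G,H,I} and {C}.
The partition is now stable with 4 blocks: {D,F} | {B,G,H,I} | {A,E,K} | {C}.
State K belongs to the block {A,E,K}, which has 3 states.

3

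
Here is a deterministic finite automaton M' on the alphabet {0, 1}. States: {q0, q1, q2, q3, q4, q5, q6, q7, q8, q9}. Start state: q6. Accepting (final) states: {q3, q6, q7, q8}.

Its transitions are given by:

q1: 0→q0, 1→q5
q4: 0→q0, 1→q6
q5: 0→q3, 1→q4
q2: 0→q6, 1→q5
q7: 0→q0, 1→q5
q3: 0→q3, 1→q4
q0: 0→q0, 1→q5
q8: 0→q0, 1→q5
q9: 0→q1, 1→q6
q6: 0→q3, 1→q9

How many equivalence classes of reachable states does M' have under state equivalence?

First remove the unreachable states {q2,q7,q8}; 7 states remain.
Start with accepting vs non-accepting: {q3,q6} | {q0,q1,q4,q5,q9}.
Refine {q0,q1,q4,q5,q9} on symbol 0: members go to different blocks, giving {q0,q1,q4,q9} and {q5}.
Split {q0,q1,q4,q9} by δ(·,1) → {q0,q1} and {q4,q9}.
No further refinement is possible. Final partition (4 blocks): {q3,q6} | {q0,q1} | {q5} | {q4,q9}.

4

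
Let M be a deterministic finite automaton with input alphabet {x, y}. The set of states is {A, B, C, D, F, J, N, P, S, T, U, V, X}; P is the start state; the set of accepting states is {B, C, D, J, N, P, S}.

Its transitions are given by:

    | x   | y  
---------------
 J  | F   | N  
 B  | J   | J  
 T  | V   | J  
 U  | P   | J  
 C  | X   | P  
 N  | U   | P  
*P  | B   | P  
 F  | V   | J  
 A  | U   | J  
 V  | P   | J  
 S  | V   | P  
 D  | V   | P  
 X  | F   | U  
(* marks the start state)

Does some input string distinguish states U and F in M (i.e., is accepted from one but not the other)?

Yes

States {A,C,D,S,T,X} cannot be reached from the start state, so discard them.
Initial partition by acceptance: {B,J,N,P} | {F,U,V}.
On input x, block {B,J,N,P} splits into {B,P} and {J,N}.
Split {B,P} by δ(·,x) → {B} and {P}.
On input x, block {F,U,V} splits into {U,V} and {F}.
Refine {J,N} on symbol x: members go to different blocks, giving {J} and {N}.
The partition is now stable with 6 blocks: {B} | {U,V} | {J} | {P} | {F} | {N}.
U and F end up in different blocks, so they are distinguishable. For instance, the string 'x' is accepted from only U.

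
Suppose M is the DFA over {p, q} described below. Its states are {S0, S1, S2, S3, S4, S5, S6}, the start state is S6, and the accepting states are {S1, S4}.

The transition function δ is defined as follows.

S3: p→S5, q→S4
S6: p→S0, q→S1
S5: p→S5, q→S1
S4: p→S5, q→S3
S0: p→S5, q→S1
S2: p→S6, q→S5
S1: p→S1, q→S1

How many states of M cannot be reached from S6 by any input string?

3

BFS from S6 reaches {S0, S1, S5, S6}; the 3 state(s) S2, S3, S4 are never visited.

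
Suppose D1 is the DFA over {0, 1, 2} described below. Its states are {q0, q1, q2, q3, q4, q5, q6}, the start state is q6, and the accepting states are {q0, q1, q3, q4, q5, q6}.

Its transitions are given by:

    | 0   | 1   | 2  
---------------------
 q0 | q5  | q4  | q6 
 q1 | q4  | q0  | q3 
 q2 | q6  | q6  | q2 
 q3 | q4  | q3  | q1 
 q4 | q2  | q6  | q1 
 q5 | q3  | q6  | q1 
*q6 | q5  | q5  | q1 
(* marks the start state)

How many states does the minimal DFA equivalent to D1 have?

All states are reachable from the start state.
Start with accepting vs non-accepting: {q0,q1,q3,q4,q5,q6} | {q2}.
On input 0, block {q0,q1,q3,q4,q5,q6} splits into {q0,q1,q3,q5,q6} and {q4}.
Split {q0,q1,q3,q5,q6} by δ(·,0) → {q0,q5,q6} and {q1,q3}.
On input 0, block {q0,q5,q6} splits into {q0,q6} and {q5}.
On input 1, block {q0,q6} splits into {q0} and {q6}.
On input 1, block {q1,q3} splits into {q1} and {q3}.
The partition is now stable with 7 blocks: {q0} | {q2} | {q4} | {q1} | {q5} | {q6} | {q3}.

7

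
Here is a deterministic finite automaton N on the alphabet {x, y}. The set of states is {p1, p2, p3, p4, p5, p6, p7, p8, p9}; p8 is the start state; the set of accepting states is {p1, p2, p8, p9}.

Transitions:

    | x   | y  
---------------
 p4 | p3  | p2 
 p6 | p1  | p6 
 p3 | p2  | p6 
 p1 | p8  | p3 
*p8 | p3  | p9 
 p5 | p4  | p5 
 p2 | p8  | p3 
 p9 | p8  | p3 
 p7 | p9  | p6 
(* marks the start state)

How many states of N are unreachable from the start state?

Starting at p8 and following transitions, the reachable set is {p1, p2, p3, p6, p8, p9}. That leaves p4, p5, p7 unreachable — 3 in total.

3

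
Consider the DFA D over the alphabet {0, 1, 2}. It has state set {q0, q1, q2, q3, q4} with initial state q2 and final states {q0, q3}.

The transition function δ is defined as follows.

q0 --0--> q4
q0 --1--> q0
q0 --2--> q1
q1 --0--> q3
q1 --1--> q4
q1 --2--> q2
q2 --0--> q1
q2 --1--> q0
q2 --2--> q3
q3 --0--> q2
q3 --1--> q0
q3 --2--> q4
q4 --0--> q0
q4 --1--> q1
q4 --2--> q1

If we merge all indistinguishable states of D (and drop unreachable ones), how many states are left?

5

All states are reachable from the start state.
Start with accepting vs non-accepting: {q0,q3} | {q1,q2,q4}.
Refine {q1,q2,q4} on symbol 0: members go to different blocks, giving {q1,q4} and {q2}.
On input 0, block {q0,q3} splits into {q0} and {q3}.
On input 0, block {q1,q4} splits into {q1} and {q4}.
No further refinement is possible. Final partition (5 blocks): {q0} | {q1} | {q2} | {q3} | {q4}.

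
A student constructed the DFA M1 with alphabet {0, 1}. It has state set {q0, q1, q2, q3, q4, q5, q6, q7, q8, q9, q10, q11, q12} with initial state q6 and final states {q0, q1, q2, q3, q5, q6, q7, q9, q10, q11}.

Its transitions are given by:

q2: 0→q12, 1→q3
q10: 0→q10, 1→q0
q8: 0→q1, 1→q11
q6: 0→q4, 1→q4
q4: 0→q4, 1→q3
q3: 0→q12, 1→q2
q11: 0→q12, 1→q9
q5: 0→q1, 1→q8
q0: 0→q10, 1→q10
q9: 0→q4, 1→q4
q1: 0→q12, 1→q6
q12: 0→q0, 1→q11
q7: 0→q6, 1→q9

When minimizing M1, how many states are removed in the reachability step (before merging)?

No path from q6 leads to q1, q5, q7, q8; the other 9 states are all reachable.

4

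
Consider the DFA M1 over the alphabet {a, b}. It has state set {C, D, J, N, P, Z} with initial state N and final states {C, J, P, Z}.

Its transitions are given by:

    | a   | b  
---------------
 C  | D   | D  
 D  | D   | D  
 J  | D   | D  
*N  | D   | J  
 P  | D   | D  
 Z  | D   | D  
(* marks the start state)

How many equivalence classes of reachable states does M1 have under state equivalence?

States {C,P,Z} cannot be reached from the start state, so discard them.
Start with accepting vs non-accepting: {J} | {D,N}.
Refine {D,N} on symbol b: members go to different blocks, giving {N} and {D}.
Stable partition: {J} | {N} | {D} — 3 equivalence classes.

3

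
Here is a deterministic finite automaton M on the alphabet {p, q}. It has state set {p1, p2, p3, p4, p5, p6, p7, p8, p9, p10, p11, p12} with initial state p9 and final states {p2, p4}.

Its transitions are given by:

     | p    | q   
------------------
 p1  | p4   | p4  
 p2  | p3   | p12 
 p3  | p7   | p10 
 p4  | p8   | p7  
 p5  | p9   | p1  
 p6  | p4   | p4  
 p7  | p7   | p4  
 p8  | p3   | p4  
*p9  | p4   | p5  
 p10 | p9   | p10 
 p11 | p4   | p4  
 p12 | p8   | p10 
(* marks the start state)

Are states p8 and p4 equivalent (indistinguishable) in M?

Reachable states from the start: {p1,p3,p4,p5,p7,p8,p9,p10}. Unreachable: {p2,p6,p11,p12} — drop them.
P0 = {p4} | {p1,p3,p5,p7,p8,p9,p10}.
On input p, block {p1,p3,p5,p7,p8,p9,p10} splits into {p3,p5,p7,p8,p10} and {p1,p9}.
On input p, block {p3,p5,p7,p8,p10} splits into {p3,p7,p8} and {p5,p10}.
On input q, block {p3,p7,p8} splits into {p7,p8} and {p3}.
Split {p7,p8} by δ(·,p) → {p7} and {p8}.
On input q, block {p1,p9} splits into {p1} and {p9}.
Split {p5,p10} by δ(·,q) → {p5} and {p10}.
No further refinement is possible. Final partition (8 blocks): {p4} | {p7} | {p1} | {p5} | {p3} | {p8} | {p9} | {p10}.
p8 and p4 end up in different blocks, so they are distinguishable. For instance, the string 'ε' is accepted from only p4.

No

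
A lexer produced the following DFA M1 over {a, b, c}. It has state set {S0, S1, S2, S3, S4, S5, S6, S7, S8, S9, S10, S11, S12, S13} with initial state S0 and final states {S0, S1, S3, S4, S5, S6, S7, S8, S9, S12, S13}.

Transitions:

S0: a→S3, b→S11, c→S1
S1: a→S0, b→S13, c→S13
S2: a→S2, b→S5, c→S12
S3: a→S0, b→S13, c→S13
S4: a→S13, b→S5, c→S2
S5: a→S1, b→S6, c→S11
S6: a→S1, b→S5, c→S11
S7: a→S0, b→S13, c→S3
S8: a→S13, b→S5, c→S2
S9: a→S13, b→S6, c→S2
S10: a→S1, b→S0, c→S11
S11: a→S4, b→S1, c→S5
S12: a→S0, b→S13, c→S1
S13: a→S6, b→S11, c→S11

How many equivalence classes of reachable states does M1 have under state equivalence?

8

Reachable states from the start: {S0,S1,S2,S3,S4,S5,S6,S11,S12,S13}. Unreachable: {S7,S8,S9,S10} — drop them.
P0 = {S0,S1,S3,S4,S5,S6,S12,S13} | {S2,S11}.
Split {S0,S1,S3,S4,S5,S6,S12,S13} by δ(·,b) → {S1,S3,S4,S5,S6,S12} and {S0,S13}.
Refine {S1,S3,S4,S5,S6,S12} on symbol a: members go to different blocks, giving {S1,S3,S4,S12} and {S5,S6}.
Split {S1,S3,S4,S12} by δ(·,b) → {S1,S3,S12} and {S4}.
Split {S1,S3,S12} by δ(·,c) → {S1,S3} and {S12}.
On input a, block {S2,S11} splits into {S2} and {S11}.
Split {S0,S13} by δ(·,a) → {S0} and {S13}.
The partition is now stable with 8 blocks: {S1,S3} | {S2} | {S0} | {S5,S6} | {S4} | {S12} | {S11} | {S13}.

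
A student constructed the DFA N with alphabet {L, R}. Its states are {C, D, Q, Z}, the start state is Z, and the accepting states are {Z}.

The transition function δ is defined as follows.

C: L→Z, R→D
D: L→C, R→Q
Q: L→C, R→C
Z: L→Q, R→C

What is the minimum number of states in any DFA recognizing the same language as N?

4

P0 = {Z} | {C,D,Q}.
Refine {C,D,Q} on symbol L: members go to different blocks, giving {D,Q} and {C}.
Refine {D,Q} on symbol R: members go to different blocks, giving {D} and {Q}.
No further refinement is possible. Final partition (4 blocks): {Z} | {D} | {C} | {Q}.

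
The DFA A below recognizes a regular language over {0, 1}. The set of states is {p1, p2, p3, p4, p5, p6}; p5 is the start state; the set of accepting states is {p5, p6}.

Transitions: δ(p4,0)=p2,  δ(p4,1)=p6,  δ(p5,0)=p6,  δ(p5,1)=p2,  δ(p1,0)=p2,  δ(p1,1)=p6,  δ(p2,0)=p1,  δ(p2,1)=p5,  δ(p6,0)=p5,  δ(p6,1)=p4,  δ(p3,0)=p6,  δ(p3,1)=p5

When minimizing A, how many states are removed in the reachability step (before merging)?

1

No path from p5 leads to p3; the other 5 states are all reachable.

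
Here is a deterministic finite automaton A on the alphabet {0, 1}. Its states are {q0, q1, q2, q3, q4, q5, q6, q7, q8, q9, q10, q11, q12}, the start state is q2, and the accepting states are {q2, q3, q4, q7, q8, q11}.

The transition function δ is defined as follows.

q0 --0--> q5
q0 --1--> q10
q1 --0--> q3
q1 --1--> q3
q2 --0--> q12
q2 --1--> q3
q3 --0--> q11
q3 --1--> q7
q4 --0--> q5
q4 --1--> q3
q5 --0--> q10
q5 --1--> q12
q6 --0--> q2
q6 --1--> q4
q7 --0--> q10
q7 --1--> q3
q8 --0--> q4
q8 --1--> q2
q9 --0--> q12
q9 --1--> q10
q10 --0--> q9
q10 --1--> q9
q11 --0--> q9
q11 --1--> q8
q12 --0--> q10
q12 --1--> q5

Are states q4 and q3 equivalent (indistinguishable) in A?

No

Reachable states from the start: {q2,q3,q4,q5,q7,q8,q9,q10,q11,q12}. Unreachable: {q0,q1,q6} — drop them.
Initial partition by acceptance: {q2,q3,q4,q7,q8,q11} | {q5,q9,q10,q12}.
On input 0, block {q2,q3,q4,q7,q8,q11} splits into {q2,q4,q7,q11} and {q3,q8}.
Stable partition: {q2,q4,q7,q11} | {q5,q9,q10,q12} | {q3,q8} — 3 equivalence classes.
q4 and q3 end up in different blocks, so they are distinguishable. For instance, the string '0' is accepted from only q3.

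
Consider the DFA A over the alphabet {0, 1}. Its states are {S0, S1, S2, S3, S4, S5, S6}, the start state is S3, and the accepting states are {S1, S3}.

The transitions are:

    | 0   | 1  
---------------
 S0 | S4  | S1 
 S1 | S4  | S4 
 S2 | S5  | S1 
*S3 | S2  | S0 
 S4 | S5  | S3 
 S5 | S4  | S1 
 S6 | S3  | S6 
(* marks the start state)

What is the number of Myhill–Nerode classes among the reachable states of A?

Reachable states from the start: {S0,S1,S2,S3,S4,S5}. Unreachable: {S6} — drop them.
Start with accepting vs non-accepting: {S1,S3} | {S0,S2,S4,S5}.
No further refinement is possible. Final partition (2 blocks): {S1,S3} | {S0,S2,S4,S5}.

2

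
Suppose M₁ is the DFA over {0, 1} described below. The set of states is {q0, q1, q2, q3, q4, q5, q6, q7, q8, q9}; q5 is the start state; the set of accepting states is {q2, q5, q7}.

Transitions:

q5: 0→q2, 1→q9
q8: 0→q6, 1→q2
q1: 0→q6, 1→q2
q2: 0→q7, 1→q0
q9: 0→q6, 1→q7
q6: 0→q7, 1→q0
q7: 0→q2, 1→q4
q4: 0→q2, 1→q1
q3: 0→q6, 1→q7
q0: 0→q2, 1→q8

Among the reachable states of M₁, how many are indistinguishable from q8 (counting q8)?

Reachable states from the start: {q0,q1,q2,q4,q5,q6,q7,q8,q9}. Unreachable: {q3} — drop them.
Initial partition by acceptance: {q2,q5,q7} | {q0,q1,q4,q6,q8,q9}.
Split {q0,q1,q4,q6,q8,q9} by δ(·,0) → {q0,q4,q6} and {q1,q8,q9}.
Split {q2,q5,q7} by δ(·,1) → {q2,q7} and {q5}.
On input 1, block {q0,q4,q6} splits into {q0,q4} and {q6}.
The partition is now stable with 5 blocks: {q2,q7} | {q0,q4} | {q1,q8,q9} | {q5} | {q6}.
State q8 belongs to the block {q1,q8,q9}, which has 3 states.

3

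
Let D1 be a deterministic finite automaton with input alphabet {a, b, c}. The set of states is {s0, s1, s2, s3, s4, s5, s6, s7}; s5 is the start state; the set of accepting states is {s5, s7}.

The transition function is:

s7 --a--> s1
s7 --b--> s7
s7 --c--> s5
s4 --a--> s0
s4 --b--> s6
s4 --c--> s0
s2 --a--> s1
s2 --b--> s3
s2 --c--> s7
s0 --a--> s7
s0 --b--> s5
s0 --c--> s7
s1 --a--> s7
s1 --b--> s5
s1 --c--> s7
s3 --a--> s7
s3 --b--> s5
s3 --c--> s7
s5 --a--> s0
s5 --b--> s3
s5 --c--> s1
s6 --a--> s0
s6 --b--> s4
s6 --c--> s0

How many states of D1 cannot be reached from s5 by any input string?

No path from s5 leads to s2, s4, s6; the other 5 states are all reachable.

3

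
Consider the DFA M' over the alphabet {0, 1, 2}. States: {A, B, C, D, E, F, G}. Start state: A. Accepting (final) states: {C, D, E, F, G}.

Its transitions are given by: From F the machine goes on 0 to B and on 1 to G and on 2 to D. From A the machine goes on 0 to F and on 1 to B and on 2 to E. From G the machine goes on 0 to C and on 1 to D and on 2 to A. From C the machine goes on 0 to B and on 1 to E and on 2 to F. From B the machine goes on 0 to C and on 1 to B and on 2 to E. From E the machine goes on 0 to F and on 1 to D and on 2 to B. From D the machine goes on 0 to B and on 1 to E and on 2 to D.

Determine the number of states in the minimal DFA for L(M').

All states are reachable from the start state.
P0 = {C,D,E,F,G} | {A,B}.
Refine {C,D,E,F,G} on symbol 0: members go to different blocks, giving {C,D,F} and {E,G}.
Stable partition: {C,D,F} | {A,B} | {E,G} — 3 equivalence classes.

3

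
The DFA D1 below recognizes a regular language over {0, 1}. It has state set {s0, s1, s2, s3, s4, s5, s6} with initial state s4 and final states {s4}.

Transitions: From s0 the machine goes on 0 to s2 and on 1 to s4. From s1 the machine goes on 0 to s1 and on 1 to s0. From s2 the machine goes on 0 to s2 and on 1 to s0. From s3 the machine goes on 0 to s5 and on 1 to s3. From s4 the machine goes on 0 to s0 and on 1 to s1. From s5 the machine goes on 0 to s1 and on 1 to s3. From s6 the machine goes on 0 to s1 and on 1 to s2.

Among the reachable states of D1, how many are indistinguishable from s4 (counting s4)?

1

First remove the unreachable states {s3,s5,s6}; 4 states remain.
P0 = {s4} | {s0,s1,s2}.
On input 1, block {s0,s1,s2} splits into {s1,s2} and {s0}.
The partition is now stable with 3 blocks: {s4} | {s1,s2} | {s0}.
The equivalence class containing s4 is {s4}, of size 1.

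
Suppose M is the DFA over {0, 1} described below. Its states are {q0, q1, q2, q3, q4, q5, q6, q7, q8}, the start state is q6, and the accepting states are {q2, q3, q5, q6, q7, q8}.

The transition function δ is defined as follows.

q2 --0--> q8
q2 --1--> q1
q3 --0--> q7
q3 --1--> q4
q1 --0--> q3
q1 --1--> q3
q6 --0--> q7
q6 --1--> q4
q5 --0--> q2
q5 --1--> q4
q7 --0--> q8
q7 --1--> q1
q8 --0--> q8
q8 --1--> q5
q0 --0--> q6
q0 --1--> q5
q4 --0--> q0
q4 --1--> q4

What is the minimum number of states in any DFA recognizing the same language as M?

Initial partition by acceptance: {q2,q3,q5,q6,q7,q8} | {q0,q1,q4}.
Split {q2,q3,q5,q6,q7,q8} by δ(·,1) → {q2,q3,q5,q6,q7} and {q8}.
On input 0, block {q2,q3,q5,q6,q7} splits into {q3,q5,q6} and {q2,q7}.
Refine {q0,q1,q4} on symbol 0: members go to different blocks, giving {q0,q1} and {q4}.
The partition is now stable with 5 blocks: {q3,q5,q6} | {q0,q1} | {q8} | {q2,q7} | {q4}.

5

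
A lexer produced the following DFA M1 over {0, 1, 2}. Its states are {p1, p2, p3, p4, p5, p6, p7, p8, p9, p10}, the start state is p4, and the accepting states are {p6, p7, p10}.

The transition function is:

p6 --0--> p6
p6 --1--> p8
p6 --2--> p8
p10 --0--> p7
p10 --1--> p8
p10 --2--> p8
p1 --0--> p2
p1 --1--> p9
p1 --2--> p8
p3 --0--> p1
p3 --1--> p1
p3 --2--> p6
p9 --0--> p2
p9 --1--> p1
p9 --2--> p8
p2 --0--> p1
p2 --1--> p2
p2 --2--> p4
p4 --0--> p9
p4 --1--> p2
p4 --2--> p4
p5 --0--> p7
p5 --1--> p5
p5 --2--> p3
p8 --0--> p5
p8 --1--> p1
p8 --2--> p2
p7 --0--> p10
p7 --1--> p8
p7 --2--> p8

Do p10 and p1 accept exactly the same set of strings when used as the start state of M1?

Every state is reachable, so we keep all 10.
Initial partition by acceptance: {p6,p7,p10} | {p1,p2,p3,p4,p5,p8,p9}.
On input 0, block {p1,p2,p3,p4,p5,p8,p9} splits into {p1,p2,p3,p4,p8,p9} and {p5}.
On input 0, block {p1,p2,p3,p4,p8,p9} splits into {p1,p2,p3,p4,p9} and {p8}.
On input 2, block {p1,p2,p3,p4,p9} splits into {p1,p9} and {p2,p4} and {p3}.
Stable partition: {p6,p7,p10} | {p1,p9} | {p5} | {p8} | {p2,p4} | {p3} — 6 equivalence classes.
p10 and p1 end up in different blocks, so they are distinguishable. For instance, the string 'ε' is accepted from only p10.

No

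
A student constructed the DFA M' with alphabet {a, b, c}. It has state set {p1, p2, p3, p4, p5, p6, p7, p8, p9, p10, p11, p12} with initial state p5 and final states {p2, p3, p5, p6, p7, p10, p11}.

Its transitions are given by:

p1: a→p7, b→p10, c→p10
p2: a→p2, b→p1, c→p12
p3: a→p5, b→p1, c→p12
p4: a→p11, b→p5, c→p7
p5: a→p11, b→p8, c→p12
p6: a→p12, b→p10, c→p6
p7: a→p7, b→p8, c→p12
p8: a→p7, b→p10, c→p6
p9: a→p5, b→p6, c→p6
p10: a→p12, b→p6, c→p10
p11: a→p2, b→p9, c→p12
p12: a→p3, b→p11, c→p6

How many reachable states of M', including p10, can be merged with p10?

2

States {p4} cannot be reached from the start state, so discard them.
P0 = {p2,p3,p5,p6,p7,p10,p11} | {p1,p8,p9,p12}.
Refine {p2,p3,p5,p6,p7,p10,p11} on symbol a: members go to different blocks, giving {p2,p3,p5,p7,p11} and {p6,p10}.
Split {p1,p8,p9,p12} by δ(·,b) → {p1,p8,p9} and {p12}.
No further refinement is possible. Final partition (4 blocks): {p2,p3,p5,p7,p11} | {p1,p8,p9} | {p6,p10} | {p12}.
State p10 belongs to the block {p6,p10}, which has 2 states.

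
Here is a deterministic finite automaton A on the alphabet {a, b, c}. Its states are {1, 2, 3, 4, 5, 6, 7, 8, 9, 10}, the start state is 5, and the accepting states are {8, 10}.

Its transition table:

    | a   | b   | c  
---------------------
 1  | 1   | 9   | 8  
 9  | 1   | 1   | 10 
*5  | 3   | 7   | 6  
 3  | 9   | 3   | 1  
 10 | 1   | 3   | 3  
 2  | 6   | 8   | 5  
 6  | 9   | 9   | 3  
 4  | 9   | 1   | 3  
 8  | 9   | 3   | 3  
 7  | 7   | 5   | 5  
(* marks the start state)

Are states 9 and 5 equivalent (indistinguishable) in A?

Reachable states from the start: {1,3,5,6,7,8,9,10}. Unreachable: {2,4} — drop them.
P0 = {8,10} | {1,3,5,6,7,9}.
Refine {1,3,5,6,7,9} on symbol c: members go to different blocks, giving {3,5,6,7} and {1,9}.
Refine {3,5,6,7} on symbol a: members go to different blocks, giving {3,6} and {5,7}.
Split {3,6} by δ(·,b) → {3} and {6}.
Refine {5,7} on symbol a: members go to different blocks, giving {5} and {7}.
No further refinement is possible. Final partition (6 blocks): {8,10} | {3} | {1,9} | {5} | {6} | {7}.
9 and 5 end up in different blocks, so they are distinguishable. For instance, the string 'c' is accepted from only 9.

No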